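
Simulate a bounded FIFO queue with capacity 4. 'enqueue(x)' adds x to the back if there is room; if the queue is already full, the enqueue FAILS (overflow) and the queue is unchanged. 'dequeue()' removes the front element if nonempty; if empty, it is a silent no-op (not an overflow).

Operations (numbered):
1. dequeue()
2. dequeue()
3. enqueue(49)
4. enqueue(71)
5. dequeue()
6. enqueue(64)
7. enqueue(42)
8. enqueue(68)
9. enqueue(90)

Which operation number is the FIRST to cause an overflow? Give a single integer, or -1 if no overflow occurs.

Answer: 9

Derivation:
1. dequeue(): empty, no-op, size=0
2. dequeue(): empty, no-op, size=0
3. enqueue(49): size=1
4. enqueue(71): size=2
5. dequeue(): size=1
6. enqueue(64): size=2
7. enqueue(42): size=3
8. enqueue(68): size=4
9. enqueue(90): size=4=cap → OVERFLOW (fail)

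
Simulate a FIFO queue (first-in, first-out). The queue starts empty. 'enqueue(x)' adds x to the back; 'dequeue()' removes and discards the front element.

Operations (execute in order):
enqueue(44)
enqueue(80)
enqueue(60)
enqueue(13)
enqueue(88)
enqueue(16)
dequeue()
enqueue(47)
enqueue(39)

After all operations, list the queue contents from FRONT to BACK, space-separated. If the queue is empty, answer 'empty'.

Answer: 80 60 13 88 16 47 39

Derivation:
enqueue(44): [44]
enqueue(80): [44, 80]
enqueue(60): [44, 80, 60]
enqueue(13): [44, 80, 60, 13]
enqueue(88): [44, 80, 60, 13, 88]
enqueue(16): [44, 80, 60, 13, 88, 16]
dequeue(): [80, 60, 13, 88, 16]
enqueue(47): [80, 60, 13, 88, 16, 47]
enqueue(39): [80, 60, 13, 88, 16, 47, 39]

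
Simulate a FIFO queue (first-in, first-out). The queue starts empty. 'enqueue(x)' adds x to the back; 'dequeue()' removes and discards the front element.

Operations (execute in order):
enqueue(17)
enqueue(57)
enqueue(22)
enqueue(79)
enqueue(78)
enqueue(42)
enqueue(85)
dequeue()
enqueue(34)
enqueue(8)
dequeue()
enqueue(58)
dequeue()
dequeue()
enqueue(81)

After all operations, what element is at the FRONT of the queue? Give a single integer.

Answer: 78

Derivation:
enqueue(17): queue = [17]
enqueue(57): queue = [17, 57]
enqueue(22): queue = [17, 57, 22]
enqueue(79): queue = [17, 57, 22, 79]
enqueue(78): queue = [17, 57, 22, 79, 78]
enqueue(42): queue = [17, 57, 22, 79, 78, 42]
enqueue(85): queue = [17, 57, 22, 79, 78, 42, 85]
dequeue(): queue = [57, 22, 79, 78, 42, 85]
enqueue(34): queue = [57, 22, 79, 78, 42, 85, 34]
enqueue(8): queue = [57, 22, 79, 78, 42, 85, 34, 8]
dequeue(): queue = [22, 79, 78, 42, 85, 34, 8]
enqueue(58): queue = [22, 79, 78, 42, 85, 34, 8, 58]
dequeue(): queue = [79, 78, 42, 85, 34, 8, 58]
dequeue(): queue = [78, 42, 85, 34, 8, 58]
enqueue(81): queue = [78, 42, 85, 34, 8, 58, 81]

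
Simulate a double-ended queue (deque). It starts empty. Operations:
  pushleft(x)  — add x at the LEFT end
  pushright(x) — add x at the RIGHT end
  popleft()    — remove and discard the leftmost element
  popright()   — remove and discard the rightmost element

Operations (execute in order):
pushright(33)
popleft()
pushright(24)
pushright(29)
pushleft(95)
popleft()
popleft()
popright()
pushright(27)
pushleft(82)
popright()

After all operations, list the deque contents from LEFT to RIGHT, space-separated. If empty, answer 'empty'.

pushright(33): [33]
popleft(): []
pushright(24): [24]
pushright(29): [24, 29]
pushleft(95): [95, 24, 29]
popleft(): [24, 29]
popleft(): [29]
popright(): []
pushright(27): [27]
pushleft(82): [82, 27]
popright(): [82]

Answer: 82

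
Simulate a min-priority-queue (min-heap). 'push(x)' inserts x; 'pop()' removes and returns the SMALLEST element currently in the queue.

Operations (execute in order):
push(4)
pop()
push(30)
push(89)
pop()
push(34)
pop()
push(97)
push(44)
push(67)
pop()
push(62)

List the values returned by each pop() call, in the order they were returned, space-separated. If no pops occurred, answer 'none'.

push(4): heap contents = [4]
pop() → 4: heap contents = []
push(30): heap contents = [30]
push(89): heap contents = [30, 89]
pop() → 30: heap contents = [89]
push(34): heap contents = [34, 89]
pop() → 34: heap contents = [89]
push(97): heap contents = [89, 97]
push(44): heap contents = [44, 89, 97]
push(67): heap contents = [44, 67, 89, 97]
pop() → 44: heap contents = [67, 89, 97]
push(62): heap contents = [62, 67, 89, 97]

Answer: 4 30 34 44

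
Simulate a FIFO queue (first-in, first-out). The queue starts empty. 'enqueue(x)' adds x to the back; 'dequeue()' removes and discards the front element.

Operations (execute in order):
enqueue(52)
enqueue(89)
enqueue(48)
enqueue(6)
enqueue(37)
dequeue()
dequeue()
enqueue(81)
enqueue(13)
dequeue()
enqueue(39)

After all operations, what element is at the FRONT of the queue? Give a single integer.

Answer: 6

Derivation:
enqueue(52): queue = [52]
enqueue(89): queue = [52, 89]
enqueue(48): queue = [52, 89, 48]
enqueue(6): queue = [52, 89, 48, 6]
enqueue(37): queue = [52, 89, 48, 6, 37]
dequeue(): queue = [89, 48, 6, 37]
dequeue(): queue = [48, 6, 37]
enqueue(81): queue = [48, 6, 37, 81]
enqueue(13): queue = [48, 6, 37, 81, 13]
dequeue(): queue = [6, 37, 81, 13]
enqueue(39): queue = [6, 37, 81, 13, 39]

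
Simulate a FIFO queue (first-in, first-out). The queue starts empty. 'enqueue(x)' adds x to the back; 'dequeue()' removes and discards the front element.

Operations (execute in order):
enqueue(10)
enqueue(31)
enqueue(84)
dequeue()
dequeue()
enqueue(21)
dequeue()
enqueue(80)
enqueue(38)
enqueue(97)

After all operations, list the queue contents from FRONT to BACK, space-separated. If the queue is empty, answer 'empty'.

Answer: 21 80 38 97

Derivation:
enqueue(10): [10]
enqueue(31): [10, 31]
enqueue(84): [10, 31, 84]
dequeue(): [31, 84]
dequeue(): [84]
enqueue(21): [84, 21]
dequeue(): [21]
enqueue(80): [21, 80]
enqueue(38): [21, 80, 38]
enqueue(97): [21, 80, 38, 97]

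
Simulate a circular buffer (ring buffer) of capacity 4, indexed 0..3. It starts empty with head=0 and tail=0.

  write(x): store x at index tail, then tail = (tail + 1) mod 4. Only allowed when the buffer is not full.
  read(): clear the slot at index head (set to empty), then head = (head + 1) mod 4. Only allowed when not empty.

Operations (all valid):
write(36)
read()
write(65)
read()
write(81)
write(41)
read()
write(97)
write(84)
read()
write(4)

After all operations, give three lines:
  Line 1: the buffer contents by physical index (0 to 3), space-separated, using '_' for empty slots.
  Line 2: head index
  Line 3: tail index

write(36): buf=[36 _ _ _], head=0, tail=1, size=1
read(): buf=[_ _ _ _], head=1, tail=1, size=0
write(65): buf=[_ 65 _ _], head=1, tail=2, size=1
read(): buf=[_ _ _ _], head=2, tail=2, size=0
write(81): buf=[_ _ 81 _], head=2, tail=3, size=1
write(41): buf=[_ _ 81 41], head=2, tail=0, size=2
read(): buf=[_ _ _ 41], head=3, tail=0, size=1
write(97): buf=[97 _ _ 41], head=3, tail=1, size=2
write(84): buf=[97 84 _ 41], head=3, tail=2, size=3
read(): buf=[97 84 _ _], head=0, tail=2, size=2
write(4): buf=[97 84 4 _], head=0, tail=3, size=3

Answer: 97 84 4 _
0
3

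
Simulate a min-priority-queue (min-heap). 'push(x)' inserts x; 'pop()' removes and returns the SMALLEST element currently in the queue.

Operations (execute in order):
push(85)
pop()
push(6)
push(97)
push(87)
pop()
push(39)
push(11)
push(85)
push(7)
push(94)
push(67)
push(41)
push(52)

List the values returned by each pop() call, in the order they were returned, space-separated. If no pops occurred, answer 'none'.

push(85): heap contents = [85]
pop() → 85: heap contents = []
push(6): heap contents = [6]
push(97): heap contents = [6, 97]
push(87): heap contents = [6, 87, 97]
pop() → 6: heap contents = [87, 97]
push(39): heap contents = [39, 87, 97]
push(11): heap contents = [11, 39, 87, 97]
push(85): heap contents = [11, 39, 85, 87, 97]
push(7): heap contents = [7, 11, 39, 85, 87, 97]
push(94): heap contents = [7, 11, 39, 85, 87, 94, 97]
push(67): heap contents = [7, 11, 39, 67, 85, 87, 94, 97]
push(41): heap contents = [7, 11, 39, 41, 67, 85, 87, 94, 97]
push(52): heap contents = [7, 11, 39, 41, 52, 67, 85, 87, 94, 97]

Answer: 85 6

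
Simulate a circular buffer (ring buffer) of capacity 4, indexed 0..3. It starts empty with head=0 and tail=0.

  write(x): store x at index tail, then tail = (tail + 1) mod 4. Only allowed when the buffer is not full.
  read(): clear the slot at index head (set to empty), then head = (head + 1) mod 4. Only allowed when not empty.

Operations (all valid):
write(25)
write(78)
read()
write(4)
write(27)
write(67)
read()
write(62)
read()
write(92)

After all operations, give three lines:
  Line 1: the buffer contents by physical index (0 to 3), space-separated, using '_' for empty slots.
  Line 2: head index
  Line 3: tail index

write(25): buf=[25 _ _ _], head=0, tail=1, size=1
write(78): buf=[25 78 _ _], head=0, tail=2, size=2
read(): buf=[_ 78 _ _], head=1, tail=2, size=1
write(4): buf=[_ 78 4 _], head=1, tail=3, size=2
write(27): buf=[_ 78 4 27], head=1, tail=0, size=3
write(67): buf=[67 78 4 27], head=1, tail=1, size=4
read(): buf=[67 _ 4 27], head=2, tail=1, size=3
write(62): buf=[67 62 4 27], head=2, tail=2, size=4
read(): buf=[67 62 _ 27], head=3, tail=2, size=3
write(92): buf=[67 62 92 27], head=3, tail=3, size=4

Answer: 67 62 92 27
3
3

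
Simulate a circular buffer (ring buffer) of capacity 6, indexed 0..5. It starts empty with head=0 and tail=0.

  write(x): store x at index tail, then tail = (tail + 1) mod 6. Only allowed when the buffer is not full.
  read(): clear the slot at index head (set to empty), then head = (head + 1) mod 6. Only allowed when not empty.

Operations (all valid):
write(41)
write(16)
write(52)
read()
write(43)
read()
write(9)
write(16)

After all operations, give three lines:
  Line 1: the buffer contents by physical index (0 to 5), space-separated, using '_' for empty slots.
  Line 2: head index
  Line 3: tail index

Answer: _ _ 52 43 9 16
2
0

Derivation:
write(41): buf=[41 _ _ _ _ _], head=0, tail=1, size=1
write(16): buf=[41 16 _ _ _ _], head=0, tail=2, size=2
write(52): buf=[41 16 52 _ _ _], head=0, tail=3, size=3
read(): buf=[_ 16 52 _ _ _], head=1, tail=3, size=2
write(43): buf=[_ 16 52 43 _ _], head=1, tail=4, size=3
read(): buf=[_ _ 52 43 _ _], head=2, tail=4, size=2
write(9): buf=[_ _ 52 43 9 _], head=2, tail=5, size=3
write(16): buf=[_ _ 52 43 9 16], head=2, tail=0, size=4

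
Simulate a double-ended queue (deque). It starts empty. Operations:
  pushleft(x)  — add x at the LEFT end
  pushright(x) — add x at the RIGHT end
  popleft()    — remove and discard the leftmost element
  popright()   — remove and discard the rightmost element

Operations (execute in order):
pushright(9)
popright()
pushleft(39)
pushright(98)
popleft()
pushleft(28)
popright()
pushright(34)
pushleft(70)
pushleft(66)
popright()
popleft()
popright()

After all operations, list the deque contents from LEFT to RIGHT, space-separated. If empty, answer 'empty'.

pushright(9): [9]
popright(): []
pushleft(39): [39]
pushright(98): [39, 98]
popleft(): [98]
pushleft(28): [28, 98]
popright(): [28]
pushright(34): [28, 34]
pushleft(70): [70, 28, 34]
pushleft(66): [66, 70, 28, 34]
popright(): [66, 70, 28]
popleft(): [70, 28]
popright(): [70]

Answer: 70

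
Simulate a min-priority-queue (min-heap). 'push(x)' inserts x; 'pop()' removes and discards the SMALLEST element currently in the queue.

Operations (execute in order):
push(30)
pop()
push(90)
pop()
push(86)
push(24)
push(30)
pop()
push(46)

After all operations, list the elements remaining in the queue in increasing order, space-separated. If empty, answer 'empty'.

Answer: 30 46 86

Derivation:
push(30): heap contents = [30]
pop() → 30: heap contents = []
push(90): heap contents = [90]
pop() → 90: heap contents = []
push(86): heap contents = [86]
push(24): heap contents = [24, 86]
push(30): heap contents = [24, 30, 86]
pop() → 24: heap contents = [30, 86]
push(46): heap contents = [30, 46, 86]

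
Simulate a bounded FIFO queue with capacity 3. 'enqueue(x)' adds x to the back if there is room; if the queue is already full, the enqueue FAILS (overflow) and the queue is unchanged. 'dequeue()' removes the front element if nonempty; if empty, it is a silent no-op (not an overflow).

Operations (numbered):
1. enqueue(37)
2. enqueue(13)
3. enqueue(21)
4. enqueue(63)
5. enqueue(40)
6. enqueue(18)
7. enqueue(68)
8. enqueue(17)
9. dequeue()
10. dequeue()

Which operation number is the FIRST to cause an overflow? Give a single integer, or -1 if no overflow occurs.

Answer: 4

Derivation:
1. enqueue(37): size=1
2. enqueue(13): size=2
3. enqueue(21): size=3
4. enqueue(63): size=3=cap → OVERFLOW (fail)
5. enqueue(40): size=3=cap → OVERFLOW (fail)
6. enqueue(18): size=3=cap → OVERFLOW (fail)
7. enqueue(68): size=3=cap → OVERFLOW (fail)
8. enqueue(17): size=3=cap → OVERFLOW (fail)
9. dequeue(): size=2
10. dequeue(): size=1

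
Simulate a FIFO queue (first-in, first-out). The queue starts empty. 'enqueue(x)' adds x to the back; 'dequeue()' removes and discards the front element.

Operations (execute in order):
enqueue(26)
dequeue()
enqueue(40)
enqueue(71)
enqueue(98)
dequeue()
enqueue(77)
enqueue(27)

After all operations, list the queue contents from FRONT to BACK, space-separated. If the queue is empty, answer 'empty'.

enqueue(26): [26]
dequeue(): []
enqueue(40): [40]
enqueue(71): [40, 71]
enqueue(98): [40, 71, 98]
dequeue(): [71, 98]
enqueue(77): [71, 98, 77]
enqueue(27): [71, 98, 77, 27]

Answer: 71 98 77 27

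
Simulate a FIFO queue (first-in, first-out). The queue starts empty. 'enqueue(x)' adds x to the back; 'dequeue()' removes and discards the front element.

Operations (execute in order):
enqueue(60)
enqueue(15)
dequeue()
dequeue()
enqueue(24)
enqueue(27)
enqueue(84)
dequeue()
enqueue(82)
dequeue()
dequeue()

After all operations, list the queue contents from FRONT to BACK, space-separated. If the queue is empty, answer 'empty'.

Answer: 82

Derivation:
enqueue(60): [60]
enqueue(15): [60, 15]
dequeue(): [15]
dequeue(): []
enqueue(24): [24]
enqueue(27): [24, 27]
enqueue(84): [24, 27, 84]
dequeue(): [27, 84]
enqueue(82): [27, 84, 82]
dequeue(): [84, 82]
dequeue(): [82]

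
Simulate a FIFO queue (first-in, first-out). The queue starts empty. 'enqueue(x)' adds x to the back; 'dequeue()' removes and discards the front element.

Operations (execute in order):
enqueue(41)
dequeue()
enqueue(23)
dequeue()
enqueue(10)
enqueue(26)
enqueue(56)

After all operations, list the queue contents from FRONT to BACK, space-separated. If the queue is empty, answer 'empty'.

enqueue(41): [41]
dequeue(): []
enqueue(23): [23]
dequeue(): []
enqueue(10): [10]
enqueue(26): [10, 26]
enqueue(56): [10, 26, 56]

Answer: 10 26 56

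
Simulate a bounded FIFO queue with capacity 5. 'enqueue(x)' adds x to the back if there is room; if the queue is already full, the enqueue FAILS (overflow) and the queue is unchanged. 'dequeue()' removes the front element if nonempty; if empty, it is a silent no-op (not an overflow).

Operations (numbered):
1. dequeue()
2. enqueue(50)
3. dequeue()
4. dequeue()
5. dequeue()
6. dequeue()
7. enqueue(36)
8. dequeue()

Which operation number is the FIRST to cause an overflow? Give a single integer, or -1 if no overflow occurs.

1. dequeue(): empty, no-op, size=0
2. enqueue(50): size=1
3. dequeue(): size=0
4. dequeue(): empty, no-op, size=0
5. dequeue(): empty, no-op, size=0
6. dequeue(): empty, no-op, size=0
7. enqueue(36): size=1
8. dequeue(): size=0

Answer: -1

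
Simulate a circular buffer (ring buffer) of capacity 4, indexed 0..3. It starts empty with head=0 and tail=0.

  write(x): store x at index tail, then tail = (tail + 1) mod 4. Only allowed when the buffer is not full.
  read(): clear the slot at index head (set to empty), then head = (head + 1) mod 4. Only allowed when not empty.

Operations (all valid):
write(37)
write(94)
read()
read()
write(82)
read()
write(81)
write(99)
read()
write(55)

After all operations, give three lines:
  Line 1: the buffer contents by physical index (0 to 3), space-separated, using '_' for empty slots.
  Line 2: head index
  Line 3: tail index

write(37): buf=[37 _ _ _], head=0, tail=1, size=1
write(94): buf=[37 94 _ _], head=0, tail=2, size=2
read(): buf=[_ 94 _ _], head=1, tail=2, size=1
read(): buf=[_ _ _ _], head=2, tail=2, size=0
write(82): buf=[_ _ 82 _], head=2, tail=3, size=1
read(): buf=[_ _ _ _], head=3, tail=3, size=0
write(81): buf=[_ _ _ 81], head=3, tail=0, size=1
write(99): buf=[99 _ _ 81], head=3, tail=1, size=2
read(): buf=[99 _ _ _], head=0, tail=1, size=1
write(55): buf=[99 55 _ _], head=0, tail=2, size=2

Answer: 99 55 _ _
0
2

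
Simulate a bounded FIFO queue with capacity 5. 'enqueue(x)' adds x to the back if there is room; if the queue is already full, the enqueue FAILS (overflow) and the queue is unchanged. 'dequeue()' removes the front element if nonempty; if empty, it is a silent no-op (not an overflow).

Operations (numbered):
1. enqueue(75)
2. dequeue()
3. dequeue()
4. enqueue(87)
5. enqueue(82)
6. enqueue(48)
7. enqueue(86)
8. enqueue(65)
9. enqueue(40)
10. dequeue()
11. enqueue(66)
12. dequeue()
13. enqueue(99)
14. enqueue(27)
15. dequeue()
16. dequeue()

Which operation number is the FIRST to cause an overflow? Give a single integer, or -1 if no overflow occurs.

Answer: 9

Derivation:
1. enqueue(75): size=1
2. dequeue(): size=0
3. dequeue(): empty, no-op, size=0
4. enqueue(87): size=1
5. enqueue(82): size=2
6. enqueue(48): size=3
7. enqueue(86): size=4
8. enqueue(65): size=5
9. enqueue(40): size=5=cap → OVERFLOW (fail)
10. dequeue(): size=4
11. enqueue(66): size=5
12. dequeue(): size=4
13. enqueue(99): size=5
14. enqueue(27): size=5=cap → OVERFLOW (fail)
15. dequeue(): size=4
16. dequeue(): size=3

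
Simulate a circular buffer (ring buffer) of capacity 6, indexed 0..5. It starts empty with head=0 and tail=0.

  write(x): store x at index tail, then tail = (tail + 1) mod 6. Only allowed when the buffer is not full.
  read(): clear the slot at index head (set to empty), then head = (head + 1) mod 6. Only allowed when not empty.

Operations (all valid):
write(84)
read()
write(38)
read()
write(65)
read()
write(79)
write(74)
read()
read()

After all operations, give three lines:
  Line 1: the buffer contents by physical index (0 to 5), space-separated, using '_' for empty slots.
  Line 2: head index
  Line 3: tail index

write(84): buf=[84 _ _ _ _ _], head=0, tail=1, size=1
read(): buf=[_ _ _ _ _ _], head=1, tail=1, size=0
write(38): buf=[_ 38 _ _ _ _], head=1, tail=2, size=1
read(): buf=[_ _ _ _ _ _], head=2, tail=2, size=0
write(65): buf=[_ _ 65 _ _ _], head=2, tail=3, size=1
read(): buf=[_ _ _ _ _ _], head=3, tail=3, size=0
write(79): buf=[_ _ _ 79 _ _], head=3, tail=4, size=1
write(74): buf=[_ _ _ 79 74 _], head=3, tail=5, size=2
read(): buf=[_ _ _ _ 74 _], head=4, tail=5, size=1
read(): buf=[_ _ _ _ _ _], head=5, tail=5, size=0

Answer: _ _ _ _ _ _
5
5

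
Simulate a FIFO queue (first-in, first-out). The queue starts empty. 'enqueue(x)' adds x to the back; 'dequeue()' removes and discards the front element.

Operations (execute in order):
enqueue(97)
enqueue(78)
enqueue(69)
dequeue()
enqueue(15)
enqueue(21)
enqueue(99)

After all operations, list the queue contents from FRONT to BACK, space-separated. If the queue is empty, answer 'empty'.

Answer: 78 69 15 21 99

Derivation:
enqueue(97): [97]
enqueue(78): [97, 78]
enqueue(69): [97, 78, 69]
dequeue(): [78, 69]
enqueue(15): [78, 69, 15]
enqueue(21): [78, 69, 15, 21]
enqueue(99): [78, 69, 15, 21, 99]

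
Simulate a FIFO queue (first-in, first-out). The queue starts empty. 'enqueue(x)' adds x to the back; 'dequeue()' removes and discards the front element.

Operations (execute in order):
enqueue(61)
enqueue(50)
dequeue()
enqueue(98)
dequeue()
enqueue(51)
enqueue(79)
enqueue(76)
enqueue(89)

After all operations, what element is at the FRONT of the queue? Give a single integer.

enqueue(61): queue = [61]
enqueue(50): queue = [61, 50]
dequeue(): queue = [50]
enqueue(98): queue = [50, 98]
dequeue(): queue = [98]
enqueue(51): queue = [98, 51]
enqueue(79): queue = [98, 51, 79]
enqueue(76): queue = [98, 51, 79, 76]
enqueue(89): queue = [98, 51, 79, 76, 89]

Answer: 98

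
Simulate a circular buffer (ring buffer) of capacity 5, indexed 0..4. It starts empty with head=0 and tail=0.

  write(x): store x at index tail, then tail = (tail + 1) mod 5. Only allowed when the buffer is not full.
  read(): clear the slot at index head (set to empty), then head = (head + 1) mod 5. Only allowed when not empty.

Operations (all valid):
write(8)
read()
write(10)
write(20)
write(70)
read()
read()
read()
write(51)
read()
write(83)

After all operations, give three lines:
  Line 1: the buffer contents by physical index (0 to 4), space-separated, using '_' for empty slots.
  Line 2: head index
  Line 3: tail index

Answer: 83 _ _ _ _
0
1

Derivation:
write(8): buf=[8 _ _ _ _], head=0, tail=1, size=1
read(): buf=[_ _ _ _ _], head=1, tail=1, size=0
write(10): buf=[_ 10 _ _ _], head=1, tail=2, size=1
write(20): buf=[_ 10 20 _ _], head=1, tail=3, size=2
write(70): buf=[_ 10 20 70 _], head=1, tail=4, size=3
read(): buf=[_ _ 20 70 _], head=2, tail=4, size=2
read(): buf=[_ _ _ 70 _], head=3, tail=4, size=1
read(): buf=[_ _ _ _ _], head=4, tail=4, size=0
write(51): buf=[_ _ _ _ 51], head=4, tail=0, size=1
read(): buf=[_ _ _ _ _], head=0, tail=0, size=0
write(83): buf=[83 _ _ _ _], head=0, tail=1, size=1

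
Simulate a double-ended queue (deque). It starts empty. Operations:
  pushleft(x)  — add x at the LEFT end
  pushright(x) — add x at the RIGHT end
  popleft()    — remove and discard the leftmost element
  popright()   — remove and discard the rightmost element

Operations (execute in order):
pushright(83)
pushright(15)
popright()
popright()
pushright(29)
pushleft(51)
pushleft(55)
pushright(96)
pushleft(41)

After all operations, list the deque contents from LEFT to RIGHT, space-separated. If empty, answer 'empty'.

pushright(83): [83]
pushright(15): [83, 15]
popright(): [83]
popright(): []
pushright(29): [29]
pushleft(51): [51, 29]
pushleft(55): [55, 51, 29]
pushright(96): [55, 51, 29, 96]
pushleft(41): [41, 55, 51, 29, 96]

Answer: 41 55 51 29 96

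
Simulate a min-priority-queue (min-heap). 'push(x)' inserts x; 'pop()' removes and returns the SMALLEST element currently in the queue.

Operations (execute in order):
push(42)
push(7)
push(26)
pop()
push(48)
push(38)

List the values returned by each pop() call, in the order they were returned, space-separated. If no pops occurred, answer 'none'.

Answer: 7

Derivation:
push(42): heap contents = [42]
push(7): heap contents = [7, 42]
push(26): heap contents = [7, 26, 42]
pop() → 7: heap contents = [26, 42]
push(48): heap contents = [26, 42, 48]
push(38): heap contents = [26, 38, 42, 48]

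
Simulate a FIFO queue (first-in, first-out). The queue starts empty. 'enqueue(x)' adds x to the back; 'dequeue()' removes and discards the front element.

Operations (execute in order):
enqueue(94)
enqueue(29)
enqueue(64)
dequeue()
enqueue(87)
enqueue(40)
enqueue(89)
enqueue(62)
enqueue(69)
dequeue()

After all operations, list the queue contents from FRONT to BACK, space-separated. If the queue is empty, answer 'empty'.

enqueue(94): [94]
enqueue(29): [94, 29]
enqueue(64): [94, 29, 64]
dequeue(): [29, 64]
enqueue(87): [29, 64, 87]
enqueue(40): [29, 64, 87, 40]
enqueue(89): [29, 64, 87, 40, 89]
enqueue(62): [29, 64, 87, 40, 89, 62]
enqueue(69): [29, 64, 87, 40, 89, 62, 69]
dequeue(): [64, 87, 40, 89, 62, 69]

Answer: 64 87 40 89 62 69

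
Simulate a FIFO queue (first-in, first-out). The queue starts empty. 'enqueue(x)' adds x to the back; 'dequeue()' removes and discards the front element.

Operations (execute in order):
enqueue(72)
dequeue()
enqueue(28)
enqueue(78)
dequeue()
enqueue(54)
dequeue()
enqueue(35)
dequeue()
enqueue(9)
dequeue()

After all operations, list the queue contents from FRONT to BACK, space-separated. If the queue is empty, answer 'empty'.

enqueue(72): [72]
dequeue(): []
enqueue(28): [28]
enqueue(78): [28, 78]
dequeue(): [78]
enqueue(54): [78, 54]
dequeue(): [54]
enqueue(35): [54, 35]
dequeue(): [35]
enqueue(9): [35, 9]
dequeue(): [9]

Answer: 9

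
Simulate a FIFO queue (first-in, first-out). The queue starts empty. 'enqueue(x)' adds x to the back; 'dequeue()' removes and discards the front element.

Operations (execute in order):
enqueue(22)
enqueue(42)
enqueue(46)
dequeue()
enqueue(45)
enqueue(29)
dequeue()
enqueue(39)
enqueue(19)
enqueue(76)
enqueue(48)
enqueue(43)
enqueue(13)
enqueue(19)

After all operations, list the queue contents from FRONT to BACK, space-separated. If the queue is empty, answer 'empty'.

enqueue(22): [22]
enqueue(42): [22, 42]
enqueue(46): [22, 42, 46]
dequeue(): [42, 46]
enqueue(45): [42, 46, 45]
enqueue(29): [42, 46, 45, 29]
dequeue(): [46, 45, 29]
enqueue(39): [46, 45, 29, 39]
enqueue(19): [46, 45, 29, 39, 19]
enqueue(76): [46, 45, 29, 39, 19, 76]
enqueue(48): [46, 45, 29, 39, 19, 76, 48]
enqueue(43): [46, 45, 29, 39, 19, 76, 48, 43]
enqueue(13): [46, 45, 29, 39, 19, 76, 48, 43, 13]
enqueue(19): [46, 45, 29, 39, 19, 76, 48, 43, 13, 19]

Answer: 46 45 29 39 19 76 48 43 13 19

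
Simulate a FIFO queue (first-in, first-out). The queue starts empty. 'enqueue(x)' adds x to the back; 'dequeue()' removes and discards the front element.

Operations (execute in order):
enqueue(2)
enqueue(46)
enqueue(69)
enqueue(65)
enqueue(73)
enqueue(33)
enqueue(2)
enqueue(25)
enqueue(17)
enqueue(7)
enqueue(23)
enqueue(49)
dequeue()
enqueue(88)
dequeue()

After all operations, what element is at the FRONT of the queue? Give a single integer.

Answer: 69

Derivation:
enqueue(2): queue = [2]
enqueue(46): queue = [2, 46]
enqueue(69): queue = [2, 46, 69]
enqueue(65): queue = [2, 46, 69, 65]
enqueue(73): queue = [2, 46, 69, 65, 73]
enqueue(33): queue = [2, 46, 69, 65, 73, 33]
enqueue(2): queue = [2, 46, 69, 65, 73, 33, 2]
enqueue(25): queue = [2, 46, 69, 65, 73, 33, 2, 25]
enqueue(17): queue = [2, 46, 69, 65, 73, 33, 2, 25, 17]
enqueue(7): queue = [2, 46, 69, 65, 73, 33, 2, 25, 17, 7]
enqueue(23): queue = [2, 46, 69, 65, 73, 33, 2, 25, 17, 7, 23]
enqueue(49): queue = [2, 46, 69, 65, 73, 33, 2, 25, 17, 7, 23, 49]
dequeue(): queue = [46, 69, 65, 73, 33, 2, 25, 17, 7, 23, 49]
enqueue(88): queue = [46, 69, 65, 73, 33, 2, 25, 17, 7, 23, 49, 88]
dequeue(): queue = [69, 65, 73, 33, 2, 25, 17, 7, 23, 49, 88]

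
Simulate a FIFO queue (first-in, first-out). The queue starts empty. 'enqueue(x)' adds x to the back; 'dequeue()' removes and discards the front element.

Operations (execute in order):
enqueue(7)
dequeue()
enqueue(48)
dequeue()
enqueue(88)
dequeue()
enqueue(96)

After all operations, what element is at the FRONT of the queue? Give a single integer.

enqueue(7): queue = [7]
dequeue(): queue = []
enqueue(48): queue = [48]
dequeue(): queue = []
enqueue(88): queue = [88]
dequeue(): queue = []
enqueue(96): queue = [96]

Answer: 96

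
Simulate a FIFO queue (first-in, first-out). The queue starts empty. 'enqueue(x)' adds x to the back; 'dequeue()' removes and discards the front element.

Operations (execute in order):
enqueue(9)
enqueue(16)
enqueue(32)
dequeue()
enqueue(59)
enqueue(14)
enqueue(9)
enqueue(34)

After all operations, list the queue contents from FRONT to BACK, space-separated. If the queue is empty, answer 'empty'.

enqueue(9): [9]
enqueue(16): [9, 16]
enqueue(32): [9, 16, 32]
dequeue(): [16, 32]
enqueue(59): [16, 32, 59]
enqueue(14): [16, 32, 59, 14]
enqueue(9): [16, 32, 59, 14, 9]
enqueue(34): [16, 32, 59, 14, 9, 34]

Answer: 16 32 59 14 9 34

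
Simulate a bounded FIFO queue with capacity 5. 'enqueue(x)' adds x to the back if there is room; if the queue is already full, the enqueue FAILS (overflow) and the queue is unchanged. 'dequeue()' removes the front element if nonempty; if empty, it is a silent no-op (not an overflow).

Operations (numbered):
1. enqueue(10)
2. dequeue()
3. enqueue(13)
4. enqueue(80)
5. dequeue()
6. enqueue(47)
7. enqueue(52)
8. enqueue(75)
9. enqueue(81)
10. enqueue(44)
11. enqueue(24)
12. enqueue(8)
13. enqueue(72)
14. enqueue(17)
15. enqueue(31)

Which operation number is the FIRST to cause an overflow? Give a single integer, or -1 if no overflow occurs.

Answer: 10

Derivation:
1. enqueue(10): size=1
2. dequeue(): size=0
3. enqueue(13): size=1
4. enqueue(80): size=2
5. dequeue(): size=1
6. enqueue(47): size=2
7. enqueue(52): size=3
8. enqueue(75): size=4
9. enqueue(81): size=5
10. enqueue(44): size=5=cap → OVERFLOW (fail)
11. enqueue(24): size=5=cap → OVERFLOW (fail)
12. enqueue(8): size=5=cap → OVERFLOW (fail)
13. enqueue(72): size=5=cap → OVERFLOW (fail)
14. enqueue(17): size=5=cap → OVERFLOW (fail)
15. enqueue(31): size=5=cap → OVERFLOW (fail)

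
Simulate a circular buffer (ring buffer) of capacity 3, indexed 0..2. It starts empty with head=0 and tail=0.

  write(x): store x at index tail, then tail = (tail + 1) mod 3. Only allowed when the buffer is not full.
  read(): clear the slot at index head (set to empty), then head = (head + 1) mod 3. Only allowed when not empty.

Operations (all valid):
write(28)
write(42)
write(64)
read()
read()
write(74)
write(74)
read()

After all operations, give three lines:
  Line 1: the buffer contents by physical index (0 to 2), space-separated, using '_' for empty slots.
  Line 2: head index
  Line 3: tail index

write(28): buf=[28 _ _], head=0, tail=1, size=1
write(42): buf=[28 42 _], head=0, tail=2, size=2
write(64): buf=[28 42 64], head=0, tail=0, size=3
read(): buf=[_ 42 64], head=1, tail=0, size=2
read(): buf=[_ _ 64], head=2, tail=0, size=1
write(74): buf=[74 _ 64], head=2, tail=1, size=2
write(74): buf=[74 74 64], head=2, tail=2, size=3
read(): buf=[74 74 _], head=0, tail=2, size=2

Answer: 74 74 _
0
2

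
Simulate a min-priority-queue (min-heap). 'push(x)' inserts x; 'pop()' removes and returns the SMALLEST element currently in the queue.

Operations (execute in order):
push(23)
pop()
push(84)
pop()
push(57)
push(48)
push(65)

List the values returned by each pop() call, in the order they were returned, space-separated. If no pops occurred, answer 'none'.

Answer: 23 84

Derivation:
push(23): heap contents = [23]
pop() → 23: heap contents = []
push(84): heap contents = [84]
pop() → 84: heap contents = []
push(57): heap contents = [57]
push(48): heap contents = [48, 57]
push(65): heap contents = [48, 57, 65]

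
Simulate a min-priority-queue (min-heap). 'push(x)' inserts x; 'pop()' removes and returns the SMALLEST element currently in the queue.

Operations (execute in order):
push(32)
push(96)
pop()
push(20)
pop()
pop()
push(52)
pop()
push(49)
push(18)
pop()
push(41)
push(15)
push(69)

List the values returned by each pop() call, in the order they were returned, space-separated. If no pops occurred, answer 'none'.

push(32): heap contents = [32]
push(96): heap contents = [32, 96]
pop() → 32: heap contents = [96]
push(20): heap contents = [20, 96]
pop() → 20: heap contents = [96]
pop() → 96: heap contents = []
push(52): heap contents = [52]
pop() → 52: heap contents = []
push(49): heap contents = [49]
push(18): heap contents = [18, 49]
pop() → 18: heap contents = [49]
push(41): heap contents = [41, 49]
push(15): heap contents = [15, 41, 49]
push(69): heap contents = [15, 41, 49, 69]

Answer: 32 20 96 52 18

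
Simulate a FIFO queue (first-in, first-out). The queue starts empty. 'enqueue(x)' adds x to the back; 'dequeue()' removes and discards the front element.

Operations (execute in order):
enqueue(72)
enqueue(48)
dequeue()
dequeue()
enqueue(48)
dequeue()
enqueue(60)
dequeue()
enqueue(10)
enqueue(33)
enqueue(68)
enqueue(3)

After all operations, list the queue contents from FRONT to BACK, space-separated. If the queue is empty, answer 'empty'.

enqueue(72): [72]
enqueue(48): [72, 48]
dequeue(): [48]
dequeue(): []
enqueue(48): [48]
dequeue(): []
enqueue(60): [60]
dequeue(): []
enqueue(10): [10]
enqueue(33): [10, 33]
enqueue(68): [10, 33, 68]
enqueue(3): [10, 33, 68, 3]

Answer: 10 33 68 3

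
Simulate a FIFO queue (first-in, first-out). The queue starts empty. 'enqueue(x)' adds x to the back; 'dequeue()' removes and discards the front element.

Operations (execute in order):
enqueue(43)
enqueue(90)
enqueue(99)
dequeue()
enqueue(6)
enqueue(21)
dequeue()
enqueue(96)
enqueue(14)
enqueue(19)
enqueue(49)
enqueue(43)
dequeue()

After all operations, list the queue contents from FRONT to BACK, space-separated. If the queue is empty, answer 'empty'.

enqueue(43): [43]
enqueue(90): [43, 90]
enqueue(99): [43, 90, 99]
dequeue(): [90, 99]
enqueue(6): [90, 99, 6]
enqueue(21): [90, 99, 6, 21]
dequeue(): [99, 6, 21]
enqueue(96): [99, 6, 21, 96]
enqueue(14): [99, 6, 21, 96, 14]
enqueue(19): [99, 6, 21, 96, 14, 19]
enqueue(49): [99, 6, 21, 96, 14, 19, 49]
enqueue(43): [99, 6, 21, 96, 14, 19, 49, 43]
dequeue(): [6, 21, 96, 14, 19, 49, 43]

Answer: 6 21 96 14 19 49 43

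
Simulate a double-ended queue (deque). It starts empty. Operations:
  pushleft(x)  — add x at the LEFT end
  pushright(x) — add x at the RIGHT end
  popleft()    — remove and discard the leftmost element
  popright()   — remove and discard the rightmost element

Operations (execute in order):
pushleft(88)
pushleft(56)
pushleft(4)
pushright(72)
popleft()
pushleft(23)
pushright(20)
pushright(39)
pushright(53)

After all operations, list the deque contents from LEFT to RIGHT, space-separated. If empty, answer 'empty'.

pushleft(88): [88]
pushleft(56): [56, 88]
pushleft(4): [4, 56, 88]
pushright(72): [4, 56, 88, 72]
popleft(): [56, 88, 72]
pushleft(23): [23, 56, 88, 72]
pushright(20): [23, 56, 88, 72, 20]
pushright(39): [23, 56, 88, 72, 20, 39]
pushright(53): [23, 56, 88, 72, 20, 39, 53]

Answer: 23 56 88 72 20 39 53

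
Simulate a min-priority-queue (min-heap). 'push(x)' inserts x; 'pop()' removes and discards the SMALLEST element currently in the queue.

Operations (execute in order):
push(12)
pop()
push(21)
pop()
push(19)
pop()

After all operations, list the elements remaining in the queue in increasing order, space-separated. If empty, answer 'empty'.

push(12): heap contents = [12]
pop() → 12: heap contents = []
push(21): heap contents = [21]
pop() → 21: heap contents = []
push(19): heap contents = [19]
pop() → 19: heap contents = []

Answer: empty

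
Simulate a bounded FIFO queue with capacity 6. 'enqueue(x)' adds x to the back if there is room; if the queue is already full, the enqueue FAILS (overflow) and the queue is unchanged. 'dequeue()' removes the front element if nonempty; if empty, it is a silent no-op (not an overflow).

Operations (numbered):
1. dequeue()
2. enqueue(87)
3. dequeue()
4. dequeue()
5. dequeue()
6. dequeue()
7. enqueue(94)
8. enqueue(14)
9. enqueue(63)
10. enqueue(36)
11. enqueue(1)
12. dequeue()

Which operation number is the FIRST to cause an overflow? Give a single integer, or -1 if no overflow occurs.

Answer: -1

Derivation:
1. dequeue(): empty, no-op, size=0
2. enqueue(87): size=1
3. dequeue(): size=0
4. dequeue(): empty, no-op, size=0
5. dequeue(): empty, no-op, size=0
6. dequeue(): empty, no-op, size=0
7. enqueue(94): size=1
8. enqueue(14): size=2
9. enqueue(63): size=3
10. enqueue(36): size=4
11. enqueue(1): size=5
12. dequeue(): size=4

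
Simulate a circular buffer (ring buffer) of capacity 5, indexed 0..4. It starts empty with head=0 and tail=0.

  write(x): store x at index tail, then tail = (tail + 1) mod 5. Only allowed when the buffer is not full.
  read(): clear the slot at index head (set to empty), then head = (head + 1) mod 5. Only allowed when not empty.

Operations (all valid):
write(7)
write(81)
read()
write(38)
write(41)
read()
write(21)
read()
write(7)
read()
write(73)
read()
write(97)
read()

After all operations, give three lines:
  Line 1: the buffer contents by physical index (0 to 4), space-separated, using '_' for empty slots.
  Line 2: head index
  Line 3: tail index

write(7): buf=[7 _ _ _ _], head=0, tail=1, size=1
write(81): buf=[7 81 _ _ _], head=0, tail=2, size=2
read(): buf=[_ 81 _ _ _], head=1, tail=2, size=1
write(38): buf=[_ 81 38 _ _], head=1, tail=3, size=2
write(41): buf=[_ 81 38 41 _], head=1, tail=4, size=3
read(): buf=[_ _ 38 41 _], head=2, tail=4, size=2
write(21): buf=[_ _ 38 41 21], head=2, tail=0, size=3
read(): buf=[_ _ _ 41 21], head=3, tail=0, size=2
write(7): buf=[7 _ _ 41 21], head=3, tail=1, size=3
read(): buf=[7 _ _ _ 21], head=4, tail=1, size=2
write(73): buf=[7 73 _ _ 21], head=4, tail=2, size=3
read(): buf=[7 73 _ _ _], head=0, tail=2, size=2
write(97): buf=[7 73 97 _ _], head=0, tail=3, size=3
read(): buf=[_ 73 97 _ _], head=1, tail=3, size=2

Answer: _ 73 97 _ _
1
3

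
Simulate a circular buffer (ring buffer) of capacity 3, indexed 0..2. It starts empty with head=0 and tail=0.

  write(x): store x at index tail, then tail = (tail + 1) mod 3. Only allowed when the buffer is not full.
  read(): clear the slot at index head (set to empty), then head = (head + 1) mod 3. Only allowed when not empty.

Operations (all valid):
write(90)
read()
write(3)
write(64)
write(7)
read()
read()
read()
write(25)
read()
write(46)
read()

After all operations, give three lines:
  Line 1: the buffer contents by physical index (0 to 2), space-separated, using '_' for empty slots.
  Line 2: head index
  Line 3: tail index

Answer: _ _ _
0
0

Derivation:
write(90): buf=[90 _ _], head=0, tail=1, size=1
read(): buf=[_ _ _], head=1, tail=1, size=0
write(3): buf=[_ 3 _], head=1, tail=2, size=1
write(64): buf=[_ 3 64], head=1, tail=0, size=2
write(7): buf=[7 3 64], head=1, tail=1, size=3
read(): buf=[7 _ 64], head=2, tail=1, size=2
read(): buf=[7 _ _], head=0, tail=1, size=1
read(): buf=[_ _ _], head=1, tail=1, size=0
write(25): buf=[_ 25 _], head=1, tail=2, size=1
read(): buf=[_ _ _], head=2, tail=2, size=0
write(46): buf=[_ _ 46], head=2, tail=0, size=1
read(): buf=[_ _ _], head=0, tail=0, size=0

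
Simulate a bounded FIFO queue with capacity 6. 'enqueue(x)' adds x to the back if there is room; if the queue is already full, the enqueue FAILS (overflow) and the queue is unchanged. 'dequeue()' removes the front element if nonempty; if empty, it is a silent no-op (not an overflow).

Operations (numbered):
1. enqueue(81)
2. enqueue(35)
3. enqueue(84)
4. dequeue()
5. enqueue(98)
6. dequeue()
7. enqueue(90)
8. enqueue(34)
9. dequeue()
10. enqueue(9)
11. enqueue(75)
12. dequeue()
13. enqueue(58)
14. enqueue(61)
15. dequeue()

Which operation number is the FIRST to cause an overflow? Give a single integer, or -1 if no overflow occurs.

Answer: -1

Derivation:
1. enqueue(81): size=1
2. enqueue(35): size=2
3. enqueue(84): size=3
4. dequeue(): size=2
5. enqueue(98): size=3
6. dequeue(): size=2
7. enqueue(90): size=3
8. enqueue(34): size=4
9. dequeue(): size=3
10. enqueue(9): size=4
11. enqueue(75): size=5
12. dequeue(): size=4
13. enqueue(58): size=5
14. enqueue(61): size=6
15. dequeue(): size=5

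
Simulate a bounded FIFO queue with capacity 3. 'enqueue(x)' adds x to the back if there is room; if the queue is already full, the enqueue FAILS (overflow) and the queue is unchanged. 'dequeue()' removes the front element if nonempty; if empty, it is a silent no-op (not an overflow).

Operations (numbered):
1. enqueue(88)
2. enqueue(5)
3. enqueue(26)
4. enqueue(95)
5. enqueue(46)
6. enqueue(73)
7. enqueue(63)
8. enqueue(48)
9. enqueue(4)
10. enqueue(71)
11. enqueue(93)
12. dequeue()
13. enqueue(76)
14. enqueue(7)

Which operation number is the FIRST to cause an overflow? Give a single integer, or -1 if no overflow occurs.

1. enqueue(88): size=1
2. enqueue(5): size=2
3. enqueue(26): size=3
4. enqueue(95): size=3=cap → OVERFLOW (fail)
5. enqueue(46): size=3=cap → OVERFLOW (fail)
6. enqueue(73): size=3=cap → OVERFLOW (fail)
7. enqueue(63): size=3=cap → OVERFLOW (fail)
8. enqueue(48): size=3=cap → OVERFLOW (fail)
9. enqueue(4): size=3=cap → OVERFLOW (fail)
10. enqueue(71): size=3=cap → OVERFLOW (fail)
11. enqueue(93): size=3=cap → OVERFLOW (fail)
12. dequeue(): size=2
13. enqueue(76): size=3
14. enqueue(7): size=3=cap → OVERFLOW (fail)

Answer: 4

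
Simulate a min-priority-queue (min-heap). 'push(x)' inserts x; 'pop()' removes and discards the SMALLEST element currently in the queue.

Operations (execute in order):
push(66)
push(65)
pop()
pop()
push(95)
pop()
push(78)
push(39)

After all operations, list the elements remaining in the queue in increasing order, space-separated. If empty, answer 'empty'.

Answer: 39 78

Derivation:
push(66): heap contents = [66]
push(65): heap contents = [65, 66]
pop() → 65: heap contents = [66]
pop() → 66: heap contents = []
push(95): heap contents = [95]
pop() → 95: heap contents = []
push(78): heap contents = [78]
push(39): heap contents = [39, 78]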